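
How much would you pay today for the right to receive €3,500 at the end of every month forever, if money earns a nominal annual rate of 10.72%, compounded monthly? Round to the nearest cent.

Periodic rate i = 0.1072/12 = 0.00893333.
PV = PMT / i = 3500 / 0.00893333 = 391,791.0448

€391,791.04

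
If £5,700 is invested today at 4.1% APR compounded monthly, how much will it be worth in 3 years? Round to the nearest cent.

i = 0.041/12 = 0.00341667 per month; n = 3·12 = 36.
5,700 × (1+0.00341667)^36 = 5,700 × 1.130647 = 6,444.6899

£6,444.69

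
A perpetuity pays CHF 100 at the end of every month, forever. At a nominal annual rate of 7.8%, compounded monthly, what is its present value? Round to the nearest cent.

CHF 15,384.62

Periodic rate i = 0.078/12 = 0.0065.
PV = PMT / i = 100 / 0.0065 = 15,384.6154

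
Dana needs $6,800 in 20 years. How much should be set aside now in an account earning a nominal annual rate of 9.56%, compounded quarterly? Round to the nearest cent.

With 4 periods per year: i = 0.0239, n = 80.
PV = FV·(1+i)^(−n) = 6,800 × 0.151146 = 1,027.7926

$1,027.79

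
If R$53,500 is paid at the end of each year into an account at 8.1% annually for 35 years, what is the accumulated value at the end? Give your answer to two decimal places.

FV = 53500 × [(1+0.081)^35 − 1] / 0.081 = 53500 × 176.198995 = 9,426,646.2435

R$9,426,646.24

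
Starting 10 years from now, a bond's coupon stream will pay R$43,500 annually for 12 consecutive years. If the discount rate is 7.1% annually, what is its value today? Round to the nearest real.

Value one period before first payment (t=9): 43500 × [1 − (1+0.071)^(−12)] / 0.071 = 43500 × 7.900528 = 343,672.9728
PV₀ = 343,672.9728 / (1+0.071)^9 = 343,672.9728 / 1.853981 = 185,370.2955

R$185,370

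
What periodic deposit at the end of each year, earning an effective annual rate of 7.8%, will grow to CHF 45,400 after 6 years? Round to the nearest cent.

FV-annuity factor = 7.299023; PMT = 45400 / 7.299023 = 6,220.0103

CHF 6,220.01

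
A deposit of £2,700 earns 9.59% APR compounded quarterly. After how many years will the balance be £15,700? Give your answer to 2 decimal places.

18.58 years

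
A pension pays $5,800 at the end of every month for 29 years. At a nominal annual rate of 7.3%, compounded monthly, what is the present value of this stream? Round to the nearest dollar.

With 12 periods per year: i = 0.00608333, n = 348.
PV = PMT · [1 − (1+i)^(−n)] / i = 5800 · 144.465724 = 837,901.1985

$837,901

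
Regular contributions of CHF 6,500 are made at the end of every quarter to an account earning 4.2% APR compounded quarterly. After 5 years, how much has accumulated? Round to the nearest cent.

With 4 periods per year: i = 0.0105, n = 20.
FV = PMT · [(1+i)^n − 1] / i = 6500 · 22.126487 = 143,822.1668

CHF 143,822.17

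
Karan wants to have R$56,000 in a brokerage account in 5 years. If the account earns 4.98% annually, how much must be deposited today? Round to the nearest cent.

Discount factor = (1+0.0498)^(−5) = 0.784273; PV = 56,000 × 0.784273 = 43,919.2773

R$43,919.28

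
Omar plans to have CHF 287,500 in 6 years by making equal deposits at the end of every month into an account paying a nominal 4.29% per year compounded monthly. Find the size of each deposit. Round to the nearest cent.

i = 0.0429/12 = 0.003575 per month; n = 6·12 = 72.
FV-annuity factor = 81.949322; PMT = 287500 / 81.949322 = 3,508.2657

CHF 3,508.27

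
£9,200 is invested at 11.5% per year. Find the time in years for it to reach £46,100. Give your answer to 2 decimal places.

14.81 years

(1+i)^n = 46100/9200 = 5.01087, so n = ln 5.01087 / ln 1.115 = 14.8052 years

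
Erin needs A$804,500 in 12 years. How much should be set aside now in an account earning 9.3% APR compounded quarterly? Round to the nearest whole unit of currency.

A$266,933

i = 0.093/4 = 0.02325 per quarter; n = 12·4 = 48.
Discount factor = (1+0.02325)^(−48) = 0.331800; PV = 804,500 × 0.331800 = 266,932.7675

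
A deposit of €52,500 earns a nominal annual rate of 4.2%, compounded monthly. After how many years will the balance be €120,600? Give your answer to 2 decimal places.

Periodic rate i = 0.042/12 = 0.0035.
n = ln(120600/52500) / ln(1+0.0035) = ln(2.29714) / 0.003494 = 238.0345 months
= 238.0345/12 years

19.84 years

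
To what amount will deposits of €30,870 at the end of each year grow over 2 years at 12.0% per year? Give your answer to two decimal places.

€65,444.40

FV = PMT · [(1+i)^n − 1] / i = 30870 · 2.120000 = 65,444.4000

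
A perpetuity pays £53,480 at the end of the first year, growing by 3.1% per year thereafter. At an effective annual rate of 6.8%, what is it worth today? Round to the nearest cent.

£1,445,405.41

PV = D₁/(r − g) = 53480/(0.068 − 0.031) = 1,445,405.4054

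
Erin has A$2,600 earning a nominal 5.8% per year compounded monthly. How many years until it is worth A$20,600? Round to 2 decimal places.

35.77 years

Periodic rate i = 0.058/12 = 0.00483333.
n = ln(20600/2600) / ln(1+0.00483333) = ln(7.92308) / 0.004822 = 429.2643 months
= 429.2643/12 years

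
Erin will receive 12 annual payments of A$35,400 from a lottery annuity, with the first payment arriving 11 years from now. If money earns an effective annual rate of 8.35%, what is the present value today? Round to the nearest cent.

PV at t=10 (ordinary 12-year annuity): 35400 × a(12|0.0835) = 35400 × 7.401307 = 262,006.2550
Discount back 10 years: 262,006.2550 × (1+0.0835)^(−10) = 262,006.2550 × 0.448447 = 117,495.8434

A$117,495.84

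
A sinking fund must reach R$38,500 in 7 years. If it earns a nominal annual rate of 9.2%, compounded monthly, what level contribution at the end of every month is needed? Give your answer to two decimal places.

With 12 periods per year: i = 0.00766667, n = 84.
FV-annuity factor = 117.314488; PMT = 38500 / 117.314488 = 328.1777

R$328.18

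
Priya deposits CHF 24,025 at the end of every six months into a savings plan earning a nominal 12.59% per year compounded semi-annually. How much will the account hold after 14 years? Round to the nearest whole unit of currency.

CHF 1,727,108

Periodic rate i = 0.1259/2 = 0.06295; n = 14 × 2 = 28 periods.
FV = PMT · [(1+i)^n − 1] / i = 24025 · 71.887930 = 1,727,107.5180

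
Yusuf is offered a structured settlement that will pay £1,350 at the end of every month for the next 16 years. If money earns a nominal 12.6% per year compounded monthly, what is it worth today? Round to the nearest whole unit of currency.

£111,266

Periodic rate i = 0.126/12 = 0.0105; n = 16 × 12 = 192 periods.
Annuity factor a(192|0.0105) = 82.419581; PV = 1350 × 82.419581 = 111,266.4350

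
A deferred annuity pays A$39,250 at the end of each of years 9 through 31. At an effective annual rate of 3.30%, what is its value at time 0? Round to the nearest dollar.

PV at t=8 (ordinary 23-year annuity): 39250 × a(23|0.033) = 39250 × 15.942229 = 625,732.4988
Discount back 8 years: 625,732.4988 × (1+0.033)^(−8) = 625,732.4988 × 0.771254 = 482,598.6909

A$482,599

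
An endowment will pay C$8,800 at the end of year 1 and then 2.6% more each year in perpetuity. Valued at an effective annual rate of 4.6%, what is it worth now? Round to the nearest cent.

C$440,000.00

PV = D₁/(r − g) = 8800/(0.046 − 0.026) = 440,000.0000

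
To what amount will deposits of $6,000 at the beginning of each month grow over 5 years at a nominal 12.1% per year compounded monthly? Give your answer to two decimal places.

$496,287.14

Periodic rate i = 0.121/12 = 0.0100833; n = 5 × 12 = 60 periods.
FV = 6000 × [(1+0.0100833)^60 − 1] / 0.0100833 × (1+i) = 6000 × 82.714523 = 496,287.1356
(annuity-due: payments at period start, so ×(1+i).)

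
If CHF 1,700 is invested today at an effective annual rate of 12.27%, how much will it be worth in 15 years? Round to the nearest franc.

CHF 9,647

FV = 1,700 × (1 + 0.1227)^15 = 9,647.2773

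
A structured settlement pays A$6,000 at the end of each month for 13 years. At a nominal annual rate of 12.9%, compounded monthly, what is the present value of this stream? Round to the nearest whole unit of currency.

A$452,866

i = 0.129/12 = 0.01075 per month; n = 13·12 = 156.
PV = PMT · [1 − (1+i)^(−n)] / i = 6000 · 75.477724 = 452,866.3444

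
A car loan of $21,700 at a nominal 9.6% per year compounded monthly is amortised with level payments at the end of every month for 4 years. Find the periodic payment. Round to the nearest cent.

i = 0.096/12 = 0.008 per month; n = 4·12 = 48.
PMT = 21700 / ( [1 − (1+0.008)^(−48)] / 0.008 ) = 21700 / 39.728388 = 546.2089

$546.21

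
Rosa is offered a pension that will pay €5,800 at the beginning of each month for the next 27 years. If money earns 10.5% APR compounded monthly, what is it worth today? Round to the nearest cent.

€628,907.43

i = 0.105/12 = 0.00875 per month; n = 27·12 = 324.
PV = PMT · [1 − (1+i)^(−n)] / i × (1+i) = 5800 · 108.432315 = 628,907.4274
Payments are at the start of each period, so multiply by (1+i).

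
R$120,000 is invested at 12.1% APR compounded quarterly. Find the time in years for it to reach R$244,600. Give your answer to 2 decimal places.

5.97 years

Periodic rate i = 0.121/4 = 0.03025.
n = ln(244600/120000) / ln(1+0.03025) = ln(2.03833) / 0.029801 = 23.8959 quarters
= 23.8959/4 years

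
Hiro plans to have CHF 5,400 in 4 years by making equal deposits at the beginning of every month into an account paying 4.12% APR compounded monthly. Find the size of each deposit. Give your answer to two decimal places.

CHF 103.32

i = 0.0412/12 = 0.00343333 per month; n = 4·12 = 48.
FV-annuity factor × (1+i) = 52.263625; PMT = 5400 / 52.263625 = 103.3223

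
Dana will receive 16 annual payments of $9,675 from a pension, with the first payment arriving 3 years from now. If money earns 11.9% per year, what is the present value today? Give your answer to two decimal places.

$54,185.85

PV at t=2 (ordinary 16-year annuity): 9675 × a(16|0.119) = 9675 × 7.012859 = 67,849.4130
PV₀ = 67,849.4130 / (1+0.119)^2 = 67,849.4130 / 1.252161 = 54,185.8539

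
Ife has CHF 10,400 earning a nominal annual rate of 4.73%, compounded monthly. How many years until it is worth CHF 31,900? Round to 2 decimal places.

23.74 years

Periodic rate i = 0.0473/12 = 0.00394167.
(1+i)^n = 31900/10400 = 3.06731, so n = ln 3.06731 / ln 1.00394 = 284.9068 months
= 284.9068/12 years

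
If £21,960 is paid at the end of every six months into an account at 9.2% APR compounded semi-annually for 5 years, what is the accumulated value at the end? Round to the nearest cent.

£271,107.91

With 2 periods per year: i = 0.046, n = 10.
FV = 21960 × [(1+0.046)^10 − 1] / 0.046 = 21960 × 12.345533 = 271,107.9110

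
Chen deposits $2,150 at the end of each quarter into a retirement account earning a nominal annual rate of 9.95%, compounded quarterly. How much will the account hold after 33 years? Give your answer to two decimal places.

Periodic rate i = 0.0995/4 = 0.024875; n = 33 × 4 = 132 periods.
FV = PMT · [(1+i)^n − 1] / i = 2150 · 989.700361 = 2,127,855.7756

$2,127,855.78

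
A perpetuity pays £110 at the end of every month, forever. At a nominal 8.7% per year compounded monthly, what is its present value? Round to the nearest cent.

£15,172.41

Periodic rate i = 0.087/12 = 0.00725.
PV = PMT / i = 110 / 0.00725 = 15,172.4138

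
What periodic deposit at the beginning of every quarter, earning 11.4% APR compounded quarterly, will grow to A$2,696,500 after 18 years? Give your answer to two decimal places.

With 4 periods per year: i = 0.0285, n = 72.
PMT = 2.6965e+06 / ( [(1+0.0285)^72 − 1] / 0.0285 × (1+i) ) = 2.6965e+06 / 236.853263 = 11,384.6859

A$11,384.69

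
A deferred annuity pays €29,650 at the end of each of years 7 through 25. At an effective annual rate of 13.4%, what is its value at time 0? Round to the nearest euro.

€94,509

Value one period before first payment (t=6): 29650 × [1 − (1+0.134)^(−19)] / 0.134 = 29650 × 6.778386 = 200,979.1325
Discount back 6 years: 200,979.1325 × (1+0.134)^(−6) = 200,979.1325 × 0.470242 = 94,508.8851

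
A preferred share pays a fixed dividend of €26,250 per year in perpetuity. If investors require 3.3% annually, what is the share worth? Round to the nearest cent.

€795,454.55

PV = PMT / i = 26250 / 0.033 = 795,454.5455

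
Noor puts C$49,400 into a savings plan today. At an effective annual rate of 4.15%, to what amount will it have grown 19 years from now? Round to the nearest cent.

C$106,967.82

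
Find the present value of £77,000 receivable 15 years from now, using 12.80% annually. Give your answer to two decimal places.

£12,643.12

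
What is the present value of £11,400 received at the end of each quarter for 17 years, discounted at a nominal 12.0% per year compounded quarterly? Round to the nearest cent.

With 4 periods per year: i = 0.03, n = 68.
PV = PMT · [1 − (1+i)^(−n)] / i = 11400 · 28.867038 = 329,084.2299

£329,084.23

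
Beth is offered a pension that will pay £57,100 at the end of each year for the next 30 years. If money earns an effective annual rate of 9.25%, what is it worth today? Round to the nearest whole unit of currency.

PV = PMT · [1 − (1+i)^(−n)] / i = 57100 · 10.050108 = 573,861.1791

£573,861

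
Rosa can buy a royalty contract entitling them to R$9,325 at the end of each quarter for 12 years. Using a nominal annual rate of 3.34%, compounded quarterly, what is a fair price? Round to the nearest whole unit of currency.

With 4 periods per year: i = 0.00835, n = 48.
Annuity factor a(48|0.00835) = 39.413233; PV = 9325 × 39.413233 = 367,528.3932

R$367,528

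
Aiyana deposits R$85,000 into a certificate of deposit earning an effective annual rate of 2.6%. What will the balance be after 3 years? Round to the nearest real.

R$91,804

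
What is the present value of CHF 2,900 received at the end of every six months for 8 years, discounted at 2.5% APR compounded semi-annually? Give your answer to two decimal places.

i = 0.025/2 = 0.0125 per half-year; n = 8·2 = 16.
Annuity factor a(16|0.0125) = 14.420292; PV = 2900 × 14.420292 = 41,818.8476

CHF 41,818.85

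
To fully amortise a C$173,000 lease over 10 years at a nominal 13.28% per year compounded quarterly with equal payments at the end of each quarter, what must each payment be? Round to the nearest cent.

C$7,876.41

i = 0.1328/4 = 0.0332 per quarter; n = 10·4 = 40.
Annuity-PV factor = 21.964317; PMT = 173000 / 21.964317 = 7,876.4117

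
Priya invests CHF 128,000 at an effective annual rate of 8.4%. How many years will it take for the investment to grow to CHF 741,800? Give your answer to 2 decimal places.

21.78 years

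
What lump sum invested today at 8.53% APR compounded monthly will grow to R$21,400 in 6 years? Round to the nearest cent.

R$12,850.74

With 12 periods per year: i = 0.00710833, n = 72.
PV = FV·(1+i)^(−n) = 21,400 × 0.600502 = 12,850.7397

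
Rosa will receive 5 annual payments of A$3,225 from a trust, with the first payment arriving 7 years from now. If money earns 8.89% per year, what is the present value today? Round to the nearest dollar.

A$7,547

PV at t=6 (ordinary 5-year annuity): 3225 × a(5|0.0889) = 3225 × 3.900778 = 12,580.0100
PV₀ = 12,580.0100 / (1+0.0889)^6 = 12,580.0100 / 1.666971 = 7,546.6290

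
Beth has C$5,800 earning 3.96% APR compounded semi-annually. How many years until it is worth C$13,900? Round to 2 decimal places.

Periodic rate i = 0.0396/2 = 0.0198.
n = ln(13900/5800) / ln(1+0.0198) = ln(2.39655) / 0.019607 = 44.5786 half-years
= 44.5786/2 years

22.29 years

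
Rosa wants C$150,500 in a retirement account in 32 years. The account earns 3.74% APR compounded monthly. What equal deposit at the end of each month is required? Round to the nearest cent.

With 12 periods per year: i = 0.00311667, n = 384.
FV-annuity factor = 739.044633; PMT = 150500 / 739.044633 = 203.6413

C$203.64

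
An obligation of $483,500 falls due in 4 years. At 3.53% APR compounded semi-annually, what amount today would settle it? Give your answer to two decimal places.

Periodic rate i = 0.0353/2 = 0.01765; n = 4 × 2 = 8 periods.
PV = 483,500 / (1 + 0.01765)^8 = 483,500 / 1.150237 = 420,347.9976

$420,348.00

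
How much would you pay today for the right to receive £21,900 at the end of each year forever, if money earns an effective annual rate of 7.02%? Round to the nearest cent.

PV = C/r = 21900/0.0702 = 311,965.8120

£311,965.81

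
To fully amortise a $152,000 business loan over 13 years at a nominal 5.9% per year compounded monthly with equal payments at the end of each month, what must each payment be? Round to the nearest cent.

i = 0.059/12 = 0.00491667 per month; n = 13·12 = 156.
Annuity-PV factor = 108.757056; PMT = 152000 / 108.757056 = 1,397.6105

$1,397.61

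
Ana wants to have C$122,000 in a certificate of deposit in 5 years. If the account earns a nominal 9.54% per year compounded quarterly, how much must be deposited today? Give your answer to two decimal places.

C$76,143.55

With 4 periods per year: i = 0.02385, n = 20.
PV = 122,000 / (1 + 0.02385)^20 = 122,000 / 1.602237 = 76,143.5530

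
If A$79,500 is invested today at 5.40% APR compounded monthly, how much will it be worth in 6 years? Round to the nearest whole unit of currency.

i = 0.054/12 = 0.0045 per month; n = 6·12 = 72.
79,500 × (1+0.0045)^72 = 79,500 × 1.381643 = 109,840.5975

A$109,841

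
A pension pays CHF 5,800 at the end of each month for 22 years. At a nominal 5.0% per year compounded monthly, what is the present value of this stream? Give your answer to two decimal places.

Periodic rate i = 0.05/12 = 0.00416667; n = 22 × 12 = 264 periods.
PV = PMT · [1 − (1+i)^(−n)] / i = 5800 · 159.928159 = 927,583.3222

CHF 927,583.32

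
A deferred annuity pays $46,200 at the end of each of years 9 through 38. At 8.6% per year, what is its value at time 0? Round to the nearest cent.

$254,287.24

Value one period before first payment (t=8): 46200 × [1 − (1+0.086)^(−30)] / 0.086 = 46200 × 10.649303 = 491,997.8179
Discount back 8 years: 491,997.8179 × (1+0.086)^(−8) = 491,997.8179 × 0.516846 = 254,287.2438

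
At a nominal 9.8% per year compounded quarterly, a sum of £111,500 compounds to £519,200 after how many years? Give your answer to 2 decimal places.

Periodic rate i = 0.098/4 = 0.0245.
n = ln(519200/111500) / ln(1+0.0245) = ln(4.65650) / 0.024205 = 63.5523 quarters
= 63.5523/4 years

15.89 years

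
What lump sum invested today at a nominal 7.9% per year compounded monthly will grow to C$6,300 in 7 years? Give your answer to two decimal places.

With 12 periods per year: i = 0.00658333, n = 84.
PV = 6,300 / (1 + 0.00658333)^84 = 6,300 / 1.735313 = 3,630.4695

C$3,630.47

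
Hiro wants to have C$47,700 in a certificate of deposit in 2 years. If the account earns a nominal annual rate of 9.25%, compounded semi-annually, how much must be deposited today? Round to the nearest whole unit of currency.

C$39,809

Periodic rate i = 0.0925/2 = 0.04625; n = 2 × 2 = 4 periods.
Discount factor = (1+0.04625)^(−4) = 0.834561; PV = 47,700 × 0.834561 = 39,808.5625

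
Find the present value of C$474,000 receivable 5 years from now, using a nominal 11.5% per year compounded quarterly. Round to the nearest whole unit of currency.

With 4 periods per year: i = 0.02875, n = 20.
PV = 474,000 / (1 + 0.02875)^20 = 474,000 / 1.762775 = 268,894.1645

C$268,894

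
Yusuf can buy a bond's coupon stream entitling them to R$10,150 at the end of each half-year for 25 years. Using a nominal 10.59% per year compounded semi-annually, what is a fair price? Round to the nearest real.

R$177,162

With 2 periods per year: i = 0.05295, n = 50.
Annuity factor a(50|0.05295) = 17.454389; PV = 10150 × 17.454389 = 177,162.0464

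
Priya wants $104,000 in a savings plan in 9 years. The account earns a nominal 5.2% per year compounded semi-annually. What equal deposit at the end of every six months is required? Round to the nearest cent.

$4,604.31

With 2 periods per year: i = 0.026, n = 18.
FV-annuity factor = 22.587545; PMT = 104000 / 22.587545 = 4,604.3074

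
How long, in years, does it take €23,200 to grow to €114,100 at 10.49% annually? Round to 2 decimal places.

15.97 years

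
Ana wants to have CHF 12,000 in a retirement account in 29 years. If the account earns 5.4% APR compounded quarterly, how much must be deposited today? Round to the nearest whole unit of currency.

CHF 2,533

i = 0.054/4 = 0.0135 per quarter; n = 29·4 = 116.
Discount factor = (1+0.0135)^(−116) = 0.211079; PV = 12,000 × 0.211079 = 2,532.9458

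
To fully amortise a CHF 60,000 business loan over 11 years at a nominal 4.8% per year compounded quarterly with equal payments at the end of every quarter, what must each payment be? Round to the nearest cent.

CHF 1,763.15

With 4 periods per year: i = 0.012, n = 44.
Annuity-PV factor = 34.030009; PMT = 60000 / 34.030009 = 1,763.1497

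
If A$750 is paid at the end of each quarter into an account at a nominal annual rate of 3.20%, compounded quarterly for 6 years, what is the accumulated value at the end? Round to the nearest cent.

A$19,757.37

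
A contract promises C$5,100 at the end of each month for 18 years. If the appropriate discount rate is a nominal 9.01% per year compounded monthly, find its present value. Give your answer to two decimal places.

C$544,249.91

Periodic rate i = 0.0901/12 = 0.00750833; n = 18 × 12 = 216 periods.
PV = PMT · [1 − (1+i)^(−n)] / i = 5100 · 106.715669 = 544,249.9098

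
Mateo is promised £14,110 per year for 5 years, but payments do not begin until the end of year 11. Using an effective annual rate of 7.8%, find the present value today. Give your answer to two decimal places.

£26,723.91

Value one period before first payment (t=10): 14110 × [1 − (1+0.078)^(−5)] / 0.078 = 14110 × 4.013845 = 56,635.3594
Discount back 10 years: 56,635.3594 × (1+0.078)^(−10) = 56,635.3594 × 0.471859 = 26,723.9132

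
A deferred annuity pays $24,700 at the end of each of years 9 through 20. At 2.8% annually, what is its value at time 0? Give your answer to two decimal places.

$199,503.07

PV at t=8 (ordinary 12-year annuity): 24700 × a(12|0.028) = 24700 × 10.073898 = 248,825.2736
Discount back 8 years: 248,825.2736 × (1+0.028)^(−8) = 248,825.2736 × 0.801780 = 199,503.0654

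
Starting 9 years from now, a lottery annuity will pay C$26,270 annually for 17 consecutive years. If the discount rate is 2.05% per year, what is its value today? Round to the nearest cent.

C$317,857.00

PV at t=8 (ordinary 17-year annuity): 26270 × a(17|0.0205) = 26270 × 14.232323 = 373,883.1202
Discount back 8 years: 373,883.1202 × (1+0.0205)^(−8) = 373,883.1202 × 0.850151 = 317,857.0043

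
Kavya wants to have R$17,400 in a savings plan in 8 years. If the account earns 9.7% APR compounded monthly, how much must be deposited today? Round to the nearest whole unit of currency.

i = 0.097/12 = 0.00808333 per month; n = 8·12 = 96.
Discount factor = (1+0.00808333)^(−96) = 0.461681; PV = 17,400 × 0.461681 = 8,033.2545

R$8,033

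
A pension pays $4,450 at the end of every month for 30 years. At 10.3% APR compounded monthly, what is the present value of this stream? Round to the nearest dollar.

$494,543

With 12 periods per year: i = 0.00858333, n = 360.
PV = 4450 × [1 − (1+0.00858333)^(−360)] / 0.00858333 = 4450 × 111.133292 = 494,543.1498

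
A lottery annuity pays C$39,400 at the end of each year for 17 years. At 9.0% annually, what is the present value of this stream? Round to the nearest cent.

Annuity factor a(17|0.09) = 8.543631; PV = 39400 × 8.543631 = 336,619.0760

C$336,619.08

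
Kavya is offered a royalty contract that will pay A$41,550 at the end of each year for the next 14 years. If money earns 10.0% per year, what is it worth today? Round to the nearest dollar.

PV = PMT · [1 − (1+i)^(−n)] / i = 41550 · 7.366687 = 306,085.8638

A$306,086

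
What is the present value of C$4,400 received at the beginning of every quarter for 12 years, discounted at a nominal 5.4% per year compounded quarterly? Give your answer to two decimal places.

C$156,784.76

With 4 periods per year: i = 0.0135, n = 48.
Annuity factor a(48|0.0135) × (1+i) = 35.632900; PV = 4400 × 35.632900 = 156,784.7581
Payments are at the start of each period, so multiply by (1+i).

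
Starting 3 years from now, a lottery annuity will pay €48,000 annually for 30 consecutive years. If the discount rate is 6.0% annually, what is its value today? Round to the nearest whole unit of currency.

PV at t=2 (ordinary 30-year annuity): 48000 × a(30|0.06) = 48000 × 13.764831 = 660,711.8953
PV₀ = 660,711.8953 / (1+0.06)^2 = 660,711.8953 / 1.123600 = 588,031.2347

€588,031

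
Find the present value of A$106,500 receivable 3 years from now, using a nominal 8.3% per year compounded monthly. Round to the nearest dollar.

i = 0.083/12 = 0.00691667 per month; n = 3·12 = 36.
PV = FV·(1+i)^(−n) = 106,500 × 0.780248 = 83,096.4648

A$83,096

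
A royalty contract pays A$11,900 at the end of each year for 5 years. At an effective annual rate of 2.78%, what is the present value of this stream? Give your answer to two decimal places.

Annuity factor a(5|0.0278) = 4.608617; PV = 11900 × 4.608617 = 54,842.5467

A$54,842.55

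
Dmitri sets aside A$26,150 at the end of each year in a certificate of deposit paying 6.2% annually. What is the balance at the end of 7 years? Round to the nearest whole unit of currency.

A$220,842

Accumulation factor s(7|0.062) = 8.445198; FV = 26150 × 8.445198 = 220,841.9343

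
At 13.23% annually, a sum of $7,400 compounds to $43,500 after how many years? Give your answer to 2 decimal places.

n = ln(43500/7400) / ln(1+0.1323) = ln(5.87838) / 0.124251 = 14.2557 years

14.26 years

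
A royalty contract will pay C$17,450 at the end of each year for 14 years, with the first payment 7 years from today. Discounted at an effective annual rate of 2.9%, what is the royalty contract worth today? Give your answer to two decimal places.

PV at t=6 (ordinary 14-year annuity): 17450 × a(14|0.029) = 17450 × 11.373460 = 198,466.8855
Discount back 6 years: 198,466.8855 × (1+0.029)^(−6) = 198,466.8855 × 0.842379 = 167,184.4212

C$167,184.42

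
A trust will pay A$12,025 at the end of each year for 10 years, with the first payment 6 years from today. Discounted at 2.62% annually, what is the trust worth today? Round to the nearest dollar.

PV at t=5 (ordinary 10-year annuity): 12025 × a(10|0.0262) = 12025 × 8.698043 = 104,593.9644
PV₀ = 104,593.9644 / (1+0.0262)^5 = 104,593.9644 / 1.138047 = 91,906.5730

A$91,907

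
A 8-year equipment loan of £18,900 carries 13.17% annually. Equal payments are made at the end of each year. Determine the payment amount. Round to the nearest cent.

£3,961.46

PMT = 18900 / ( [1 − (1+0.1317)^(−8)] / 0.1317 ) = 18900 / 4.770971 = 3,961.4578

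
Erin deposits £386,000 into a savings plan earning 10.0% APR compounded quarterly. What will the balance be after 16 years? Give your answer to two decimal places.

£1,874,626.23

i = 0.1/4 = 0.025 per quarter; n = 16·4 = 64.
FV = PV·(1+i)^n = 386,000 × 4.856545 = 1,874,626.2313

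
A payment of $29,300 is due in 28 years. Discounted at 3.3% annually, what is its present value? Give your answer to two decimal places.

Discount factor = (1+0.033)^(−28) = 0.402894; PV = 29,300 × 0.402894 = 11,804.7996

$11,804.80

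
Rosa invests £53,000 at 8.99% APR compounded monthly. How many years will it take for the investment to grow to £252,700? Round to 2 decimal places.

17.44 years

Periodic rate i = 0.0899/12 = 0.00749167.
n = ln(252700/53000) / ln(1+0.00749167) = ln(4.76792) / 0.007464 = 209.2664 months
= 209.2664/12 years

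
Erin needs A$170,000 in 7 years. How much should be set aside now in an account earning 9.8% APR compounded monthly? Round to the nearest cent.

With 12 periods per year: i = 0.00816667, n = 84.
PV = FV·(1+i)^(−n) = 170,000 × 0.504991 = 85,848.5284

A$85,848.53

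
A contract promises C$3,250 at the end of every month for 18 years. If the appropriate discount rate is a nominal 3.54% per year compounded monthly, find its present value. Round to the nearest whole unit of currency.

C$518,604

With 12 periods per year: i = 0.00295, n = 216.
PV = PMT · [1 − (1+i)^(−n)] / i = 3250 · 159.570459 = 518,603.9926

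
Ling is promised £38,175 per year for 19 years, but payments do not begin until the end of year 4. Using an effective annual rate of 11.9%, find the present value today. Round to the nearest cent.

£201,912.89

PV at t=3 (ordinary 19-year annuity): 38175 × a(19|0.119) = 38175 × 7.410974 = 282,913.9170
PV₀ = 282,913.9170 / (1+0.119)^3 = 282,913.9170 / 1.401168 = 201,912.8933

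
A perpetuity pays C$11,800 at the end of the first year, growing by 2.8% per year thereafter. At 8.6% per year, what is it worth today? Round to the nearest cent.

PV = D₁/(r − g) = 11800/(0.086 − 0.028) = 203,448.2759

C$203,448.28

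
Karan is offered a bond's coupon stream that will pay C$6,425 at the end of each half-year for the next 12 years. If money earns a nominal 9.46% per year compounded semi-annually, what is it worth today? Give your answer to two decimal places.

C$91,032.26

Periodic rate i = 0.0946/2 = 0.0473; n = 12 × 2 = 24 periods.
PV = PMT · [1 − (1+i)^(−n)] / i = 6425 · 14.168445 = 91,032.2590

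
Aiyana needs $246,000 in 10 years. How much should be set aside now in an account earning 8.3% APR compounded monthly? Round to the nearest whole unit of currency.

With 12 periods per year: i = 0.00691667, n = 120.
PV = 246,000 / (1 + 0.00691667)^120 = 246,000 / 2.286776 = 107,575.0545

$107,575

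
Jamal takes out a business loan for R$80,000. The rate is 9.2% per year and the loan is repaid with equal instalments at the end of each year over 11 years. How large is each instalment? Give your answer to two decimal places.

PMT = 80000 / ( [1 − (1+0.092)^(−11)] / 0.092 ) = 80000 / 6.741342 = 11,867.0730

R$11,867.07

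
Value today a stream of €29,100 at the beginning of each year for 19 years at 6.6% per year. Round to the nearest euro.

PV = PMT · [1 − (1+i)^(−n)] / i × (1+i) = 29100 · 11.356098 = 330,462.4557
(annuity-due: payments at period start, so ×(1+i).)

€330,462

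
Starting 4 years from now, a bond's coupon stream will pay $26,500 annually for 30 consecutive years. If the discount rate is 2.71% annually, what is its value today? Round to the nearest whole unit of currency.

PV at t=3 (ordinary 30-year annuity): 26500 × a(30|0.0271) = 26500 × 20.356052 = 539,435.3885
PV₀ = 539,435.3885 / (1+0.0271)^3 = 539,435.3885 / 1.083523 = 497,853.1351

$497,853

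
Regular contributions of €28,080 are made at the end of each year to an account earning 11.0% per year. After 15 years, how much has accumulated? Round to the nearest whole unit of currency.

FV = 28080 × [(1+0.11)^15 − 1] / 0.11 = 28080 × 34.405359 = 966,102.4803

€966,102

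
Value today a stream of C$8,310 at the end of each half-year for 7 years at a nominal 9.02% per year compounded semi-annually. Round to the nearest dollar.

C$84,897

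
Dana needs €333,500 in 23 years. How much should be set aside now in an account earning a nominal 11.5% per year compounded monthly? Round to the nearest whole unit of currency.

€23,980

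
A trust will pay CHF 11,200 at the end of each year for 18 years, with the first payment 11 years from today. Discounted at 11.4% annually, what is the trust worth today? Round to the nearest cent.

Value one period before first payment (t=10): 11200 × [1 − (1+0.114)^(−18)] / 0.114 = 11200 × 7.515432 = 84,172.8393
Discount back 10 years: 84,172.8393 × (1+0.114)^(−10) = 84,172.8393 × 0.339741 = 28,596.9732

CHF 28,596.97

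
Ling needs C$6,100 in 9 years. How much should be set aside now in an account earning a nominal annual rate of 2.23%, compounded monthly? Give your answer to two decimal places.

C$4,991.69

i = 0.0223/12 = 0.00185833 per month; n = 9·12 = 108.
PV = 6,100 / (1 + 0.00185833)^108 = 6,100 / 1.222030 = 4,991.6925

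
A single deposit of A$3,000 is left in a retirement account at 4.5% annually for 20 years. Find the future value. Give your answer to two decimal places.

FV = 3,000 × (1 + 0.045)^20 = 7,235.1421

A$7,235.14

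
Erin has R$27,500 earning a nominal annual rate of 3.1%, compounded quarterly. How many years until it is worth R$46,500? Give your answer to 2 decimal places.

Periodic rate i = 0.031/4 = 0.00775.
(1+i)^n = 46500/27500 = 1.69091, so n = ln 1.69091 / ln 1.00775 = 68.0386 quarters
= 68.0386/4 years

17.01 years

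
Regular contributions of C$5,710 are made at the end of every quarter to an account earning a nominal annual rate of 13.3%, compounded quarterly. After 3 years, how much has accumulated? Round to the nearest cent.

i = 0.133/4 = 0.03325 per quarter; n = 3·4 = 12.
Accumulation factor s(12|0.03325) = 14.456927; FV = 5710 × 14.456927 = 82,549.0509

C$82,549.05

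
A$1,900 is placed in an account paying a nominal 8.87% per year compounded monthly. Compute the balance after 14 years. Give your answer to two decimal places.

A$6,547.52

i = 0.0887/12 = 0.00739167 per month; n = 14·12 = 168.
FV = 1,900 × (1 + 0.00739167)^168 = 6,547.5235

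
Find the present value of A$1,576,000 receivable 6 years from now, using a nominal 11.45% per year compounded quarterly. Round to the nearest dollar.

A$800,546

Periodic rate i = 0.1145/4 = 0.028625; n = 6 × 4 = 24 periods.
Discount factor = (1+0.028625)^(−24) = 0.507961; PV = 1,576,000 × 0.507961 = 800,546.2089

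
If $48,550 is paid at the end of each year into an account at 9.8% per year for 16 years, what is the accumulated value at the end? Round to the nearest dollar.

$1,715,652

FV = 48550 × [(1+0.098)^16 − 1] / 0.098 = 48550 × 35.337842 = 1,715,652.2058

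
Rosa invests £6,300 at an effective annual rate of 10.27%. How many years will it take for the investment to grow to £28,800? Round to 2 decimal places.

15.55 years

n = ln(28800/6300) / ln(1+0.1027) = ln(4.57143) / 0.097762 = 15.5462 years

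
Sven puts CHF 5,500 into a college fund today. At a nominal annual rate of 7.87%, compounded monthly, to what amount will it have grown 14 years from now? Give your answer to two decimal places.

i = 0.0787/12 = 0.00655833 per month; n = 14·12 = 168.
FV = PV·(1+i)^n = 5,500 × 2.998772 = 16,493.2437

CHF 16,493.24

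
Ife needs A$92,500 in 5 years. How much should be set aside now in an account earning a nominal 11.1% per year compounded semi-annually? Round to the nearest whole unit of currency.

A$53,896

Periodic rate i = 0.111/2 = 0.0555; n = 5 × 2 = 10 periods.
Discount factor = (1+0.0555)^(−10) = 0.582663; PV = 92,500 × 0.582663 = 53,896.3502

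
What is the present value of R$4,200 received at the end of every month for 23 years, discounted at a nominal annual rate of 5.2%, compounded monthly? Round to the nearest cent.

R$675,375.72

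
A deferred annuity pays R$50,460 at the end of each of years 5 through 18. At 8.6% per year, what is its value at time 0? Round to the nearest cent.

R$288,926.25

Value one period before first payment (t=4): 50460 × [1 − (1+0.086)^(−14)] / 0.086 = 50460 × 7.964510 = 401,889.1693
Discount back 4 years: 401,889.1693 × (1+0.086)^(−4) = 401,889.1693 × 0.718920 = 288,926.2503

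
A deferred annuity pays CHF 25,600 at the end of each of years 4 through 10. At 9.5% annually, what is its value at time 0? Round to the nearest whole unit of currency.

PV at t=3 (ordinary 7-year annuity): 25600 × a(7|0.095) = 25600 × 4.949612 = 126,710.0727
PV₀ = 126,710.0727 / (1+0.095)^3 = 126,710.0727 / 1.312932 = 96,509.2149

CHF 96,509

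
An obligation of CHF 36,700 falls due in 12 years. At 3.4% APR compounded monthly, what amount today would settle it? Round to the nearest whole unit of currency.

CHF 24,419

With 12 periods per year: i = 0.00283333, n = 144.
PV = 36,700 / (1 + 0.00283333)^144 = 36,700 / 1.502940 = 24,418.8083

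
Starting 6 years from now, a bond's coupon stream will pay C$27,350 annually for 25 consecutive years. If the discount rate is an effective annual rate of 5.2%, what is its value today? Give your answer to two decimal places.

PV at t=5 (ordinary 25-year annuity): 27350 × a(25|0.052) = 27350 × 13.815711 = 377,859.6857
Discount back 5 years: 377,859.6857 × (1+0.052)^(−5) = 377,859.6857 × 0.776106 = 293,259.3448

C$293,259.34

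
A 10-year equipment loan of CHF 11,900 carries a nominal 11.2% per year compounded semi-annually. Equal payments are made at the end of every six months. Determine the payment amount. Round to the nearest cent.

CHF 1,004.06

With 2 periods per year: i = 0.056, n = 20.
PMT = 11900 / ( [1 − (1+0.056)^(−20)] / 0.056 ) = 11900 / 11.851858 = 1,004.0620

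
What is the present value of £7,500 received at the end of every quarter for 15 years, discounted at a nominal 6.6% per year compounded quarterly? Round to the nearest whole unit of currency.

Periodic rate i = 0.066/4 = 0.0165; n = 15 × 4 = 60 periods.
Annuity factor a(60|0.0165) = 37.903592; PV = 7500 × 37.903592 = 284,276.9425

£284,277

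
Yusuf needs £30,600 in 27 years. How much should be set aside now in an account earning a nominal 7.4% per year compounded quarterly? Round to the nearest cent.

i = 0.074/4 = 0.0185 per quarter; n = 27·4 = 108.
PV = FV·(1+i)^(−n) = 30,600 × 0.138105 = 4,226.0032

£4,226.00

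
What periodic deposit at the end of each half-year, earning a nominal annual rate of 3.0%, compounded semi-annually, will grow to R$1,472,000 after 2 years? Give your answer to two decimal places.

R$359,822.72

With 2 periods per year: i = 0.015, n = 4.
PMT = 1.472e+06 / ( [(1+0.015)^4 − 1] / 0.015 ) = 1.472e+06 / 4.090903 = 359,822.7250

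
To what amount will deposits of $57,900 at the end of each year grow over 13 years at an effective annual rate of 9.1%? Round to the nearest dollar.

$1,337,790

FV = PMT · [(1+i)^n − 1] / i = 57900 · 23.105178 = 1,337,789.8114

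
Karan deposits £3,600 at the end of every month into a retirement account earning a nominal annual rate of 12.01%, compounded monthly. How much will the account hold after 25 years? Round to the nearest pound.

£6,775,856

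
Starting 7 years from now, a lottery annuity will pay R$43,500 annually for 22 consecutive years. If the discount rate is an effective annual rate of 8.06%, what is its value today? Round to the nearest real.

PV at t=6 (ordinary 22-year annuity): 43500 × a(22|0.0806) = 43500 × 10.152523 = 441,634.7512
PV₀ = 441,634.7512 / (1+0.0806)^6 = 441,634.7512 / 1.592171 = 277,378.9248

R$277,379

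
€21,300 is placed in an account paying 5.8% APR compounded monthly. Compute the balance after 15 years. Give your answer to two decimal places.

i = 0.058/12 = 0.00483333 per month; n = 15·12 = 180.
21,300 × (1+0.00483333)^180 = 21,300 × 2.381914 = 50,734.7623

€50,734.76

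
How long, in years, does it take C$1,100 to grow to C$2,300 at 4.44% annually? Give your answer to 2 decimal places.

16.98 years

(1+i)^n = 2300/1100 = 2.09091, so n = ln 2.09091 / ln 1.0444 = 16.9787 years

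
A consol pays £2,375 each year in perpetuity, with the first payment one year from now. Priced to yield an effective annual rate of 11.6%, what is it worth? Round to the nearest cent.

£20,474.14

PV = PMT / i = 2375 / 0.116 = 20,474.1379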